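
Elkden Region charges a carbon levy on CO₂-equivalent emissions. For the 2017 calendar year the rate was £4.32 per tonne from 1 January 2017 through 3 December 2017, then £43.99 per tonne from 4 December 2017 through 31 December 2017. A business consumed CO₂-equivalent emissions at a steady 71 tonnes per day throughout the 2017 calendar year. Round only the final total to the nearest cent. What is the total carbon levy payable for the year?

£190816.76

1 January – 3 December 2017: 337 days × 71 tonnes/day = 23,927 tonnes at £4.32/tonne → £103364.64
4 December – 31 December 2017: 28 days × 71 tonnes/day = 1,988 tonnes at £43.99/tonne → £87452.12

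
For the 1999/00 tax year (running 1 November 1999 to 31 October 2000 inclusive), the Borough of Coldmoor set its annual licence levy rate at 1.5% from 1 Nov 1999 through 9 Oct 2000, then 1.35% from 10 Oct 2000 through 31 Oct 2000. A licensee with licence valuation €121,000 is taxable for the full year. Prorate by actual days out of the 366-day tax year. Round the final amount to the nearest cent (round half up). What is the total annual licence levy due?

€1,804.09

1 Nov 1999 – 9 Oct 2000: 344 days at 1.5% → €121,000 × 1.5% × 344/366 = €1,705.9016
10 Oct – 31 Oct 2000: 22 days at 1.35% → €121,000 × 1.35% × 22/366 = €98.1885
Total = €1,804.0902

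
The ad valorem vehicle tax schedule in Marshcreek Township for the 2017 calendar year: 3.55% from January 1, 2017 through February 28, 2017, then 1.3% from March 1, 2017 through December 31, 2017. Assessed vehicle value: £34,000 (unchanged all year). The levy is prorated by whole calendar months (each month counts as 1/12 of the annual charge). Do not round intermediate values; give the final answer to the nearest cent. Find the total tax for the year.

January 1 – February 28, 2017: 2 months at 3.55% → £34,000 × 3.55% × 2/12 = £201.1667
March 1 – December 31, 2017: 10 months at 1.3% → £34,000 × 1.3% × 10/12 = £368.3333
Total = £569.5000

£569.50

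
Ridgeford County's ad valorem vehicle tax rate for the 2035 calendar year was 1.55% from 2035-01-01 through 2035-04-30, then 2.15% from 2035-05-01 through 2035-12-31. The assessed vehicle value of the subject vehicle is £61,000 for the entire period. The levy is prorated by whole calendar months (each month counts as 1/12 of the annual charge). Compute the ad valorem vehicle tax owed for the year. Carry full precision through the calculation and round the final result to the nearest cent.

2035-01-01 to 2035-04-30: 4 months at 1.55% → £61,000 × 1.55% × 4/12 = £315.1667
2035-05-01 to 2035-12-31: 8 months at 2.15% → £61,000 × 2.15% × 8/12 = £874.3333
Total = £1,189.5000

£1,189.50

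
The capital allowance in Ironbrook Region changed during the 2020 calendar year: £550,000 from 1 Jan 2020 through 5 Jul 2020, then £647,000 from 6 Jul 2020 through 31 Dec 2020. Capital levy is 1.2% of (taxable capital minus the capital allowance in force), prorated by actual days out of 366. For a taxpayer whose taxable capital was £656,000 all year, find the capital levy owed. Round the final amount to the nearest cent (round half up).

£702.72

1 Jan – 5 Jul 2020: 187 days, exemption £550,000 → (£656,000 − £550,000) × 1.2% × 187/366 = £649.9016
6 Jul – 31 Dec 2020: 179 days, exemption £647,000 → (£656,000 − £647,000) × 1.2% × 179/366 = £52.8197
Total = £702.7213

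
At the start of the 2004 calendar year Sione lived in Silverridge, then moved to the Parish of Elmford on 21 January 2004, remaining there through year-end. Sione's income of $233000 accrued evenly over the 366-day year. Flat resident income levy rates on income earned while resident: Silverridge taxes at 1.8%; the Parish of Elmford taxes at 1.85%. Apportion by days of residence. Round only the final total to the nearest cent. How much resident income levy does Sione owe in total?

Silverridge, 1 January – 20 January 2004: 20 days → $233000 × 1.8% × 20/366 = $229.1803
The Parish of Elmford, 21 January – 31 December 2004: 346 days → $233000 × 1.85% × 346/366 = $4074.9536
Total = $4304.1339

$4304.13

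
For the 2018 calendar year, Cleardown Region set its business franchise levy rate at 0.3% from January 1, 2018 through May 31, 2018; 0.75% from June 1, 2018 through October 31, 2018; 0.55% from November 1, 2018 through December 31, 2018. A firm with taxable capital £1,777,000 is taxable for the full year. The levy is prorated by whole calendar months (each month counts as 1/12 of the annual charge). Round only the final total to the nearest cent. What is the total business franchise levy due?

£9,403.29

January 1 – May 31, 2018: 5 months at 0.3% → £1,777,000 × 0.3% × 5/12 = £2,221.2500
June 1 – October 31, 2018: 5 months at 0.75% → £1,777,000 × 0.75% × 5/12 = £5,553.1250
November 1 – December 31, 2018: 2 months at 0.55% → £1,777,000 × 0.55% × 2/12 = £1,628.9167
Total = £9,403.2917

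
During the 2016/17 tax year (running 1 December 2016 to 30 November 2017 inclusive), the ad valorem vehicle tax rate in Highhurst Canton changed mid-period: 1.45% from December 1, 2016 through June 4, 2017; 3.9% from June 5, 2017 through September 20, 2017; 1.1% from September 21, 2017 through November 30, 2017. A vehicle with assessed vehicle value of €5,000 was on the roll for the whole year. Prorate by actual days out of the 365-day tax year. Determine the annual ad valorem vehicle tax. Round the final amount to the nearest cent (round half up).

December 1, 2016 – June 4, 2017: 186 days at 1.45% → €5,000 × 1.45% × 186/365 = €36.9452
June 5 – September 20, 2017: 108 days at 3.9% → €5,000 × 3.9% × 108/365 = €57.6986
September 21 – November 30, 2017: 71 days at 1.1% → €5,000 × 1.1% × 71/365 = €10.6986
Total = €105.3425

€105.34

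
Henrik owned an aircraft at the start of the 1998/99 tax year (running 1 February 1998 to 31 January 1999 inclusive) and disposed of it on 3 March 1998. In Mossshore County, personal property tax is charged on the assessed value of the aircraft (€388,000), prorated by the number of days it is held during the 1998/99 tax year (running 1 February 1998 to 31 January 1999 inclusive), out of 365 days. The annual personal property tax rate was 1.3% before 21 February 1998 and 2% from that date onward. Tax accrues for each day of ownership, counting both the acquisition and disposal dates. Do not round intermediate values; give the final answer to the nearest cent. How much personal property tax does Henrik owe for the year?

1 February – 20 February 1998: 20 days at 1.3% → €388,000 × 1.3% × 20/365 = €276.3836
21 February – 3 March 1998: 11 days at 2% → €388,000 × 2% × 11/365 = €233.8630
Total = €510.2466

€510.25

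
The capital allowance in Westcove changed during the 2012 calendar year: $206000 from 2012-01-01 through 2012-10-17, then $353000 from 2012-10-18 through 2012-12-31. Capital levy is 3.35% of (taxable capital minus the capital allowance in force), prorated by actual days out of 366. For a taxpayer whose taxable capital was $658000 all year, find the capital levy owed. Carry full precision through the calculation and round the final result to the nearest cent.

$14132.88

2012-01-01 to 2012-10-17: 291 days, exemption $206000 → ($658000 − $206000) × 3.35% × 291/366 = $12039.1311
2012-10-18 to 2012-12-31: 75 days, exemption $353000 → ($658000 − $353000) × 3.35% × 75/366 = $2093.7500
Total = $14132.8811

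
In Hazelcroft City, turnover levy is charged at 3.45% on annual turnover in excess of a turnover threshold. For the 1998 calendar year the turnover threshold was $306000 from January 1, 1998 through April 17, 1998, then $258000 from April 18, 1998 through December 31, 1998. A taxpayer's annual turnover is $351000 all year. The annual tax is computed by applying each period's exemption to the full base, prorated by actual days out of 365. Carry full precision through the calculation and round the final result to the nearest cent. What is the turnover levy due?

$2723.04

January 1 – April 17, 1998: 107 days, exemption $306000 → ($351000 − $306000) × 3.45% × 107/365 = $455.1164
April 18 – December 31, 1998: 258 days, exemption $258000 → ($351000 − $258000) × 3.45% × 258/365 = $2267.9260
Total = $2723.0425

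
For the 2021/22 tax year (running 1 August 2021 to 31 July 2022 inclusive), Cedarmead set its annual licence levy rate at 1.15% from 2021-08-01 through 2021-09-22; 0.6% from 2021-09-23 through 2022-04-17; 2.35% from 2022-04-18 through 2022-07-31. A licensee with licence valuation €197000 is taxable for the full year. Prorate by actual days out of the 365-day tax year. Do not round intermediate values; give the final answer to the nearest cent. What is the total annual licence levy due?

2021-08-01 to 2021-09-22: 53 days at 1.15% → €197000 × 1.15% × 53/365 = €328.9630
2021-09-23 to 2022-04-17: 207 days at 0.6% → €197000 × 0.6% × 207/365 = €670.3397
2022-04-18 to 2022-07-31: 105 days at 2.35% → €197000 × 2.35% × 105/365 = €1331.7740
Total = €2331.0767

€2331.08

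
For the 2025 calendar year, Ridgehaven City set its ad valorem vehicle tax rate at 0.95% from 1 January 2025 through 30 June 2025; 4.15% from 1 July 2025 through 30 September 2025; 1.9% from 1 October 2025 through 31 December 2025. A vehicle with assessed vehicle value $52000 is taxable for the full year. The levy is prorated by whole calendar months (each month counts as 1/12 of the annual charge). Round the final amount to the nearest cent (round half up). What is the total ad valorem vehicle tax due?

1 January – 30 June 2025: 6 months at 0.95% → $52000 × 0.95% × 6/12 = $247.0000
1 July – 30 September 2025: 3 months at 4.15% → $52000 × 4.15% × 3/12 = $539.5000
1 October – 31 December 2025: 3 months at 1.9% → $52000 × 1.9% × 3/12 = $247.0000
Total = $1033.5000

$1033.50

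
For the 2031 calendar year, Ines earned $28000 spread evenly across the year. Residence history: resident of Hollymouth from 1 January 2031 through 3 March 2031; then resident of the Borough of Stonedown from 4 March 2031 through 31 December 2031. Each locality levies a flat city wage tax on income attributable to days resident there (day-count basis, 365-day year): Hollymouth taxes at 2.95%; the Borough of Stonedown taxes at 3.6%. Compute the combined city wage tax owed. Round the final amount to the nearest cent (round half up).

Hollymouth, 1 January – 3 March 2031: 62 days → $28000 × 2.95% × 62/365 = $140.3068
The Borough of Stonedown, 4 March – 31 December 2031: 303 days → $28000 × 3.6% × 303/365 = $836.7781
Total = $977.0849

$977.08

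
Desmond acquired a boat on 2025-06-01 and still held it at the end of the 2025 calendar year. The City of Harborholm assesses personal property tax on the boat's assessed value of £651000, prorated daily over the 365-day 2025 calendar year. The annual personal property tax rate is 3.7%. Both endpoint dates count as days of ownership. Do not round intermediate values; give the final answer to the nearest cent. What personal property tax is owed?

Days held (2025-06-01 to 2025-12-31): 214 out of 365
Tax = £651000 × 3.7% × 214/365 = £14122.2411

£14122.24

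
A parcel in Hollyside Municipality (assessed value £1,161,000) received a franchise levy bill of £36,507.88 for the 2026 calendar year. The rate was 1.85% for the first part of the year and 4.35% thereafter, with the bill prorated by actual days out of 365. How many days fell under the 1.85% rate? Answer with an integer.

176 days

Let d = days at the first rate; then 365 − d days at the second rate.
£1,161,000 × [1.85%·d + 4.35%·(365−d)] / 365 = £36,507.88
Solving gives d = 176, so the new rate took effect on 26 Jun 2026.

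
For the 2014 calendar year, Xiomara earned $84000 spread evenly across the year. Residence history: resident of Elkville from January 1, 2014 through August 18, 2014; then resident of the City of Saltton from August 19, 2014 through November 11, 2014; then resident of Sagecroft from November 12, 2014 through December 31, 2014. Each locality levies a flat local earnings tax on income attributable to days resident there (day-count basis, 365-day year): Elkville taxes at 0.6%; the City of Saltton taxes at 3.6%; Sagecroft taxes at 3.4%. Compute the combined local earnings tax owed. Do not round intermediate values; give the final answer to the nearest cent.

$1413.04

Elkville, January 1 – August 18, 2014: 230 days → $84000 × 0.6% × 230/365 = $317.5890
The City of Saltton, August 19 – November 11, 2014: 85 days → $84000 × 3.6% × 85/365 = $704.2192
Sagecroft, November 12 – December 31, 2014: 50 days → $84000 × 3.4% × 50/365 = $391.2329
Total = $1413.0411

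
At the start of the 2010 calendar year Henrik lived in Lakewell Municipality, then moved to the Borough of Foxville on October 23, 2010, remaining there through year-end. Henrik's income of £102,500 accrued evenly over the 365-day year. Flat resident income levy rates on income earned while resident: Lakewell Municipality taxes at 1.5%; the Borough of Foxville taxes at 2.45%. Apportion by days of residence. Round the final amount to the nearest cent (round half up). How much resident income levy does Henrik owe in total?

Lakewell Municipality, January 1 – October 22, 2010: 295 days → £102,500 × 1.5% × 295/365 = £1,242.6370
The Borough of Foxville, October 23 – December 31, 2010: 70 days → £102,500 × 2.45% × 70/365 = £481.6096
Total = £1,724.2466

£1,724.25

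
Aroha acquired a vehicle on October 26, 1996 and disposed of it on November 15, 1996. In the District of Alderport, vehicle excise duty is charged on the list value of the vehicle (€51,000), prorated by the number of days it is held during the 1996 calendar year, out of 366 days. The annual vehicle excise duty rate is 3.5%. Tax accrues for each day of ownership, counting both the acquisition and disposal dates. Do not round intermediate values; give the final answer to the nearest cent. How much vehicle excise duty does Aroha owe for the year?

€102.42

Days held (October 26 – November 15, 1996): 21 out of 366
Tax = €51,000 × 3.5% × 21/366 = €102.4180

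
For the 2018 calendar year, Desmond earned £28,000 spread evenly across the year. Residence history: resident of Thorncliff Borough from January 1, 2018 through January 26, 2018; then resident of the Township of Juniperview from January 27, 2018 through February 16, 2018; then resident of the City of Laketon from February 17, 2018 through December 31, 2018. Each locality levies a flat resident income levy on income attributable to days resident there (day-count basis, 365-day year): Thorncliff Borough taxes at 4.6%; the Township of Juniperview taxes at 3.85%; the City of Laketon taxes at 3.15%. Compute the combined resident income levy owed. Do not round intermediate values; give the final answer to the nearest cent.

£922.20

Thorncliff Borough, January 1 – January 26, 2018: 26 days → £28,000 × 4.6% × 26/365 = £91.7479
The Township of Juniperview, January 27 – February 16, 2018: 21 days → £28,000 × 3.85% × 21/365 = £62.0219
The City of Laketon, February 17 – December 31, 2018: 318 days → £28,000 × 3.15% × 318/365 = £768.4274
Total = £922.1973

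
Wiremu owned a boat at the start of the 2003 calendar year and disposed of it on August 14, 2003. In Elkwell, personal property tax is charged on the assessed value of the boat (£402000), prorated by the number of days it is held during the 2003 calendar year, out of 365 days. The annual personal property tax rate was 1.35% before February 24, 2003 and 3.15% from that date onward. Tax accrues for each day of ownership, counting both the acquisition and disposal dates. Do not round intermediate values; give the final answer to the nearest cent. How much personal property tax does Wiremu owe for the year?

£6770.12

January 1 – February 23, 2003: 54 days at 1.35% → £402000 × 1.35% × 54/365 = £802.8986
February 24 – August 14, 2003: 172 days at 3.15% → £402000 × 3.15% × 172/365 = £5967.2219
Total = £6770.1205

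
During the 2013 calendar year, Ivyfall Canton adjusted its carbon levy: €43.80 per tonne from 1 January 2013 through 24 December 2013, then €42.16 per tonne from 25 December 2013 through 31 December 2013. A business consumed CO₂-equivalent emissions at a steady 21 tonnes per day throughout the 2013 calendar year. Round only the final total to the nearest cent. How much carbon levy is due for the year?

1 January – 24 December 2013: 358 days × 21 tonnes/day = 7,518 tonnes at €43.80/tonne → €329288.40
25 December – 31 December 2013: 7 days × 21 tonnes/day = 147 tonnes at €42.16/tonne → €6197.52

€335485.92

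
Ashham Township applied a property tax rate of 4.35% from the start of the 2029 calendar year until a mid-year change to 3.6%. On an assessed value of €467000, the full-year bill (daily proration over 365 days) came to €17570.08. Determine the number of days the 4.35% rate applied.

79 days

Let d = days at the first rate; then 365 − d days at the second rate.
€467000 × [4.35%·d + 3.6%·(365−d)] / 365 = €17570.08
Solving gives d = 79, so the new rate took effect on 21 March 2029.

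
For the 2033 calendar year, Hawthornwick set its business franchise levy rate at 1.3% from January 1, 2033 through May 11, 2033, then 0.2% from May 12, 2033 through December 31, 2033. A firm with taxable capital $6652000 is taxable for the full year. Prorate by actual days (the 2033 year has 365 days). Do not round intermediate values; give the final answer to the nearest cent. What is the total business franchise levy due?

January 1 – May 11, 2033: 131 days at 1.3% → $6652000 × 1.3% × 131/365 = $31036.5918
May 12 – December 31, 2033: 234 days at 0.2% → $6652000 × 0.2% × 234/365 = $8529.1397
Total = $39565.7315

$39565.73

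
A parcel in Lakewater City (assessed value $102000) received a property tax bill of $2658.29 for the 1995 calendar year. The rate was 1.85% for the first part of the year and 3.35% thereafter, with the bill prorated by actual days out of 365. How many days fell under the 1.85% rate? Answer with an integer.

Let d = days at the first rate; then 365 − d days at the second rate.
$102000 × [1.85%·d + 3.35%·(365−d)] / 365 = $2658.29
Solving gives d = 181, so the new rate took effect on 1 Jul 1995.

181 days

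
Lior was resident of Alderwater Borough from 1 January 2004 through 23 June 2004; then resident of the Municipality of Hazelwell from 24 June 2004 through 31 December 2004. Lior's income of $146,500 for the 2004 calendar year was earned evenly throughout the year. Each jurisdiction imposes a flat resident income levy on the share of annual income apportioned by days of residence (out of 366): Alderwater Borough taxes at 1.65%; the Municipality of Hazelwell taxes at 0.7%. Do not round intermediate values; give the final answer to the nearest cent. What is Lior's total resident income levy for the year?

Alderwater Borough, 1 January – 23 June 2004: 175 days → $146,500 × 1.65% × 175/366 = $1,155.7889
The Municipality of Hazelwell, 24 June – 31 December 2004: 191 days → $146,500 × 0.7% × 191/366 = $535.1653
Total = $1,690.9542

$1,690.95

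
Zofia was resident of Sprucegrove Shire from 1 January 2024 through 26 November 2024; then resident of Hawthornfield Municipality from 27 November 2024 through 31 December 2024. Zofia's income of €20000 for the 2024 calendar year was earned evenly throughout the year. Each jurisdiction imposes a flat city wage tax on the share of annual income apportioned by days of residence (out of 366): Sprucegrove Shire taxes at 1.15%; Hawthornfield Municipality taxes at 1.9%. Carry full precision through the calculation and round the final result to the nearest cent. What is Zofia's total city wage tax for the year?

€244.34

Sprucegrove Shire, 1 January – 26 November 2024: 331 days → €20000 × 1.15% × 331/366 = €208.0055
Hawthornfield Municipality, 27 November – 31 December 2024: 35 days → €20000 × 1.9% × 35/366 = €36.3388
Total = €244.3443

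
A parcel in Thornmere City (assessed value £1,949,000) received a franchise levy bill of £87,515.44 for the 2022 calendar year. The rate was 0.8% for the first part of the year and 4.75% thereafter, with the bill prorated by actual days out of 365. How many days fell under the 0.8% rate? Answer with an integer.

Let d = days at the first rate; then 365 − d days at the second rate.
£1,949,000 × [0.8%·d + 4.75%·(365−d)] / 365 = £87,515.44
Solving gives d = 24, so the new rate took effect on 25 Jan 2022.

24 days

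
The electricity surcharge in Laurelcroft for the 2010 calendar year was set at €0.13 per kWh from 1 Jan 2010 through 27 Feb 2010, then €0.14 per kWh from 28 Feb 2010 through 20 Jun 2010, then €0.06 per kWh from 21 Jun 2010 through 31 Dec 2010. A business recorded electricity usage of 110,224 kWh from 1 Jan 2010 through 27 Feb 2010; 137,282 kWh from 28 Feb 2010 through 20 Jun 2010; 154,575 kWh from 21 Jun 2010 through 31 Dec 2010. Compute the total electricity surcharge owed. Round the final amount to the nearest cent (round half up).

€42,823.10

1 Jan – 27 Feb 2010: 110,224 kWh at €0.13/kWh → €14,329.12
28 Feb – 20 Jun 2010: 137,282 kWh at €0.14/kWh → €19,219.48
21 Jun – 31 Dec 2010: 154,575 kWh at €0.06/kWh → €9,274.50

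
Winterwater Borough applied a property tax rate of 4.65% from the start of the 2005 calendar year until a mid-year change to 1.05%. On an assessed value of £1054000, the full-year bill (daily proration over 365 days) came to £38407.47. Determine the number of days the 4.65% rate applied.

Let d = days at the first rate; then 365 − d days at the second rate.
£1054000 × [4.65%·d + 1.05%·(365−d)] / 365 = £38407.47
Solving gives d = 263, so the new rate took effect on 21 September 2005.

263 days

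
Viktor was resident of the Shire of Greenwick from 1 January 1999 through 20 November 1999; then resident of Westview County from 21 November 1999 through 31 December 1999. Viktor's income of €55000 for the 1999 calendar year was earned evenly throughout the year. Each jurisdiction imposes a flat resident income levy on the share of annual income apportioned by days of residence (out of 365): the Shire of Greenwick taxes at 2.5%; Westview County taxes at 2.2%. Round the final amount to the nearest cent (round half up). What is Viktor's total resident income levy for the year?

€1356.47

The Shire of Greenwick, 1 January – 20 November 1999: 324 days → €55000 × 2.5% × 324/365 = €1220.5479
Westview County, 21 November – 31 December 1999: 41 days → €55000 × 2.2% × 41/365 = €135.9178
Total = €1356.4658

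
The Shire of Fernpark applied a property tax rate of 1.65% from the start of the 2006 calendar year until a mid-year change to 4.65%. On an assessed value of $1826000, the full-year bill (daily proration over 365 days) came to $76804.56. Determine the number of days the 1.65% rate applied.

54 days

Let d = days at the first rate; then 365 − d days at the second rate.
$1826000 × [1.65%·d + 4.65%·(365−d)] / 365 = $76804.56
Solving gives d = 54, so the new rate took effect on 24 February 2006.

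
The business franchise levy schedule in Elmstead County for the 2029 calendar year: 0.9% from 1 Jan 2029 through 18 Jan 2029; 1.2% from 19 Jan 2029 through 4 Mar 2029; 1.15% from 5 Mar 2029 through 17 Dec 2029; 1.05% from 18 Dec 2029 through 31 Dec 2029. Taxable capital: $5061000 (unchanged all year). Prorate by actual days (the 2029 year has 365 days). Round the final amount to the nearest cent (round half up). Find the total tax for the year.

1 Jan – 18 Jan 2029: 18 days at 0.9% → $5061000 × 0.9% × 18/365 = $2246.2521
19 Jan – 4 Mar 2029: 45 days at 1.2% → $5061000 × 1.2% × 45/365 = $7487.5068
5 Mar – 17 Dec 2029: 288 days at 1.15% → $5061000 × 1.15% × 288/365 = $45923.3753
18 Dec – 31 Dec 2029: 14 days at 1.05% → $5061000 × 1.05% × 14/365 = $2038.2658
Total = $57695.4000

$57695.40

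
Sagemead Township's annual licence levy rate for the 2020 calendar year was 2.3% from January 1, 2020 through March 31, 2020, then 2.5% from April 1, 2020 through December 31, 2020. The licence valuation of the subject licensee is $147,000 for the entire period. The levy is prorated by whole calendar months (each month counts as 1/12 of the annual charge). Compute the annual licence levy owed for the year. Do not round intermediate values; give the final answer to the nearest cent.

January 1 – March 31, 2020: 3 months at 2.3% → $147,000 × 2.3% × 3/12 = $845.2500
April 1 – December 31, 2020: 9 months at 2.5% → $147,000 × 2.5% × 9/12 = $2,756.2500
Total = $3,601.5000

$3,601.50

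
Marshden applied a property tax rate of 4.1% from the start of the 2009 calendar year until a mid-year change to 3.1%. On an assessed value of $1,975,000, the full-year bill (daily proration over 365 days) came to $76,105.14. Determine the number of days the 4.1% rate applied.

275 days

Let d = days at the first rate; then 365 − d days at the second rate.
$1,975,000 × [4.1%·d + 3.1%·(365−d)] / 365 = $76,105.14
Solving gives d = 275, so the new rate took effect on 3 Oct 2009.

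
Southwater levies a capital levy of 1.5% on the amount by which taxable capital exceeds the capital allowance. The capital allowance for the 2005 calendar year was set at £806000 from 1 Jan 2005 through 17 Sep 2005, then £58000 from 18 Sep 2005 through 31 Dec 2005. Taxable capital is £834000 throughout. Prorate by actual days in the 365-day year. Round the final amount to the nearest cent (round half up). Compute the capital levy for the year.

1 Jan – 17 Sep 2005: 260 days, exemption £806000 → (£834000 − £806000) × 1.5% × 260/365 = £299.1781
18 Sep – 31 Dec 2005: 105 days, exemption £58000 → (£834000 − £58000) × 1.5% × 105/365 = £3348.4932
Total = £3647.6712

£3647.67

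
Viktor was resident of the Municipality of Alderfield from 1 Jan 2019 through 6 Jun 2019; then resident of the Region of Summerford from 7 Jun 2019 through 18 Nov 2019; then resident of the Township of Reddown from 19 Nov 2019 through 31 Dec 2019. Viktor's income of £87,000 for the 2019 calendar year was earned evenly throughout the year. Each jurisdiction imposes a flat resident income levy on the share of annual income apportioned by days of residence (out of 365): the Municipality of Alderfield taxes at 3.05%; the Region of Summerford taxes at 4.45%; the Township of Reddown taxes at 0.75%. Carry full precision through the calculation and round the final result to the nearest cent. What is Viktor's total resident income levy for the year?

The Municipality of Alderfield, 1 Jan – 6 Jun 2019: 157 days → £87,000 × 3.05% × 157/365 = £1,141.3685
The Region of Summerford, 7 Jun – 18 Nov 2019: 165 days → £87,000 × 4.45% × 165/365 = £1,750.1301
The Township of Reddown, 19 Nov – 31 Dec 2019: 43 days → £87,000 × 0.75% × 43/365 = £76.8699
Total = £2,968.3685

£2,968.37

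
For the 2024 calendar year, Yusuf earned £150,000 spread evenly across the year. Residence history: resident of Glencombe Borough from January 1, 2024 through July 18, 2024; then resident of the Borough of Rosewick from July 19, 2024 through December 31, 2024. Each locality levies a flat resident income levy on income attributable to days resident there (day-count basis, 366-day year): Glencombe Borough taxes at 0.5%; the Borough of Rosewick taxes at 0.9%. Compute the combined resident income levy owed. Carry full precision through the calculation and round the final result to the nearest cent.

£1,022.13

Glencombe Borough, January 1 – July 18, 2024: 200 days → £150,000 × 0.5% × 200/366 = £409.8361
The Borough of Rosewick, July 19 – December 31, 2024: 166 days → £150,000 × 0.9% × 166/366 = £612.2951
Total = £1,022.1311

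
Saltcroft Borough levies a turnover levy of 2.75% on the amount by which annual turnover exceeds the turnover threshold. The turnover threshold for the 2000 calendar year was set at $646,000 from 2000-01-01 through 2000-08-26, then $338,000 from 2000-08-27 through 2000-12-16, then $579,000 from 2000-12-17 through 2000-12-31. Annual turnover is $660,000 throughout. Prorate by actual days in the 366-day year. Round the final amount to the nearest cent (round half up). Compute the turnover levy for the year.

$3,052.42

2000-01-01 to 2000-08-26: 239 days, exemption $646,000 → ($660,000 − $646,000) × 2.75% × 239/366 = $251.4071
2000-08-27 to 2000-12-16: 112 days, exemption $338,000 → ($660,000 − $338,000) × 2.75% × 112/366 = $2,709.7268
2000-12-17 to 2000-12-31: 15 days, exemption $579,000 → ($660,000 − $579,000) × 2.75% × 15/366 = $91.2910
Total = $3,052.4249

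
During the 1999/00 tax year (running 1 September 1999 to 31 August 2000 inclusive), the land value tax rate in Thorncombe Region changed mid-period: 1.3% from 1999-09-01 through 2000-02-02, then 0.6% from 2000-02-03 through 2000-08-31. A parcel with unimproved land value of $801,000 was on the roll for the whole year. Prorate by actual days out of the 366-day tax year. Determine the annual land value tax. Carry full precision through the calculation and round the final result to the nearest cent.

$7,180.55

1999-09-01 to 2000-02-02: 155 days at 1.3% → $801,000 × 1.3% × 155/366 = $4,409.8770
2000-02-03 to 2000-08-31: 211 days at 0.6% → $801,000 × 0.6% × 211/366 = $2,770.6721
Total = $7,180.5492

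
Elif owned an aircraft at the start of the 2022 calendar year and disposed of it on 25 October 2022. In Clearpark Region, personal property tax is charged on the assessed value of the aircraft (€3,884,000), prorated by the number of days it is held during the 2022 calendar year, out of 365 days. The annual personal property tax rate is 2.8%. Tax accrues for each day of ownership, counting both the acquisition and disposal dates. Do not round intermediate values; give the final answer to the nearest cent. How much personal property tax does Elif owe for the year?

€88,789.30

Days held (1 January – 25 October 2022): 298 out of 365
Tax = €3,884,000 × 2.8% × 298/365 = €88,789.3041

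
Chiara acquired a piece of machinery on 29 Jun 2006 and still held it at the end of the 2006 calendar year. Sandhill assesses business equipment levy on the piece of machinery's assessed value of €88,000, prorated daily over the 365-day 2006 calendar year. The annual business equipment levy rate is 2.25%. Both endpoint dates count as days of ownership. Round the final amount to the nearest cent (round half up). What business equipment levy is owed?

Days held (29 Jun – 31 Dec 2006): 186 out of 365
Tax = €88,000 × 2.25% × 186/365 = €1,008.9863

€1,008.99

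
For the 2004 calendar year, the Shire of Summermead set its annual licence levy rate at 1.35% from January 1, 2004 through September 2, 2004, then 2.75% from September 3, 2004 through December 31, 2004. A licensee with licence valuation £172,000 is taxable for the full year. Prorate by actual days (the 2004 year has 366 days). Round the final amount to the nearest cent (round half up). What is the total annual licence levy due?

January 1 – September 2, 2004: 246 days at 1.35% → £172,000 × 1.35% × 246/366 = £1,560.6885
September 3 – December 31, 2004: 120 days at 2.75% → £172,000 × 2.75% × 120/366 = £1,550.8197
Total = £3,111.5082

£3,111.51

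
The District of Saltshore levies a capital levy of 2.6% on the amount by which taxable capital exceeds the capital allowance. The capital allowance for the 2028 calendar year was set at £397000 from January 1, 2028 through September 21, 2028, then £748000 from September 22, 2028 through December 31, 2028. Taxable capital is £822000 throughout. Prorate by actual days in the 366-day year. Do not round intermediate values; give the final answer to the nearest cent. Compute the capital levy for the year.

January 1 – September 21, 2028: 265 days, exemption £397000 → (£822000 − £397000) × 2.6% × 265/366 = £8000.6831
September 22 – December 31, 2028: 101 days, exemption £748000 → (£822000 − £748000) × 2.6% × 101/366 = £530.9399
Total = £8531.6230

£8531.62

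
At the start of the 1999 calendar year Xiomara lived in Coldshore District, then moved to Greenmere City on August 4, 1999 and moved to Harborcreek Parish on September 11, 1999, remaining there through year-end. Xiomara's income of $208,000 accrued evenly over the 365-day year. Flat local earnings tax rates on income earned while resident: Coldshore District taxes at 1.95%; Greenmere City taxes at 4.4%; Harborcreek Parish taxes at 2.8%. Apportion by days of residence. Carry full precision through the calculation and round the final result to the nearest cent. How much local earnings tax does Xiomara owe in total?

$5,129.05

Coldshore District, January 1 – August 3, 1999: 215 days → $208,000 × 1.95% × 215/365 = $2,389.1507
Greenmere City, August 4 – September 10, 1999: 38 days → $208,000 × 4.4% × 38/365 = $952.8110
Harborcreek Parish, September 11 – December 31, 1999: 112 days → $208,000 × 2.8% × 112/365 = $1,787.0904
Total = $5,129.0521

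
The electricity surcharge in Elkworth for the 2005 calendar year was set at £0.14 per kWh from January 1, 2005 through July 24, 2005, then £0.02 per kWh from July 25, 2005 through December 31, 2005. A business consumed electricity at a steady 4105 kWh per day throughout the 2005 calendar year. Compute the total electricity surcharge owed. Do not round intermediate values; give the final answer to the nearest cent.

January 1 – July 24, 2005: 205 days × 4105 kWh/day = 841,525 kWh at £0.14/kWh → £117,813.50
July 25 – December 31, 2005: 160 days × 4105 kWh/day = 656,800 kWh at £0.02/kWh → £13,136.00

£130,949.50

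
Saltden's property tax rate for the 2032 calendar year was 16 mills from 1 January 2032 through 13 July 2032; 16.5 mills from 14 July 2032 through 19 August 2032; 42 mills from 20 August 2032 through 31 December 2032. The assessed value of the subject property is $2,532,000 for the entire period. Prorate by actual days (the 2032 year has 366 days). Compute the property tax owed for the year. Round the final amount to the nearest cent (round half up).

$64,742.41

1 January – 13 July 2032: 195 days at 16 mills → $2,532,000 × 1.6% × 195/366 = $21,584.2623
14 July – 19 August 2032: 37 days at 16.5 mills → $2,532,000 × 1.65% × 37/366 = $4,223.4590
20 August – 31 December 2032: 134 days at 42 mills → $2,532,000 × 4.2% × 134/366 = $38,934.6885
Total = $64,742.4098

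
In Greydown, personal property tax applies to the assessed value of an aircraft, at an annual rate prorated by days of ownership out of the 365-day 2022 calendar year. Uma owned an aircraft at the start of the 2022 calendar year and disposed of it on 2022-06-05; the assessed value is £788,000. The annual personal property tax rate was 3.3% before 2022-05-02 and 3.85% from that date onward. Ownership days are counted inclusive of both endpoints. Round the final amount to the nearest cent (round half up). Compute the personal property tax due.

2022-01-01 to 2022-05-01: 121 days at 3.3% → £788,000 × 3.3% × 121/365 = £8,620.5041
2022-05-02 to 2022-06-05: 35 days at 3.85% → £788,000 × 3.85% × 35/365 = £2,909.1233
Total = £11,529.6274

£11,529.63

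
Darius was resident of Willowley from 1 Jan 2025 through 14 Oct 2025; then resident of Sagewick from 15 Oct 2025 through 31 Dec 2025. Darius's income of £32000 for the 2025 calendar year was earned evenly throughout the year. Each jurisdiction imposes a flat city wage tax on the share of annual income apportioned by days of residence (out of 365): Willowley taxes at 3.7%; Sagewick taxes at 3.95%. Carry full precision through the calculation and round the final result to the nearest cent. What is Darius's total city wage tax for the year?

£1201.10

Willowley, 1 Jan – 14 Oct 2025: 287 days → £32000 × 3.7% × 287/365 = £930.9808
Sagewick, 15 Oct – 31 Dec 2025: 78 days → £32000 × 3.95% × 78/365 = £270.1151
Total = £1201.0959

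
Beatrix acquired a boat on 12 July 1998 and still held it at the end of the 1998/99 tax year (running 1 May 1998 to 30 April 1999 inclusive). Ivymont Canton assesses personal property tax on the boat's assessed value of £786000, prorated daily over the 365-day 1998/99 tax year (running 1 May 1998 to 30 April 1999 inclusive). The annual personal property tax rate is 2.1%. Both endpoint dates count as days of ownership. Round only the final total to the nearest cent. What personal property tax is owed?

£13250.02

Days held (12 July 1998 – 30 April 1999): 293 out of 365
Tax = £786000 × 2.1% × 293/365 = £13250.0219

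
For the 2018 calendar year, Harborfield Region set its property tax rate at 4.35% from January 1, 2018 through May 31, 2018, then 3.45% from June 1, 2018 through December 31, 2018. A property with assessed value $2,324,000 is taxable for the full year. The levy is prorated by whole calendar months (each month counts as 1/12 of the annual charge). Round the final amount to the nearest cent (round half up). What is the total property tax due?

$88,893.00

January 1 – May 31, 2018: 5 months at 4.35% → $2,324,000 × 4.35% × 5/12 = $42,122.5000
June 1 – December 31, 2018: 7 months at 3.45% → $2,324,000 × 3.45% × 7/12 = $46,770.5000
Total = $88,893.0000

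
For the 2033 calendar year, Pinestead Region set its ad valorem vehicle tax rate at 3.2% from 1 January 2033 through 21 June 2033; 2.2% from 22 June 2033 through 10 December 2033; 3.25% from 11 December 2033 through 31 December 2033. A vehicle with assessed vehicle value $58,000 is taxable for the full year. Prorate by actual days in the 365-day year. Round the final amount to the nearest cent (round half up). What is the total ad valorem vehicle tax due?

1 January – 21 June 2033: 172 days at 3.2% → $58,000 × 3.2% × 172/365 = $874.6082
22 June – 10 December 2033: 172 days at 2.2% → $58,000 × 2.2% × 172/365 = $601.2932
11 December – 31 December 2033: 21 days at 3.25% → $58,000 × 3.25% × 21/365 = $108.4521
Total = $1,584.3534

$1,584.35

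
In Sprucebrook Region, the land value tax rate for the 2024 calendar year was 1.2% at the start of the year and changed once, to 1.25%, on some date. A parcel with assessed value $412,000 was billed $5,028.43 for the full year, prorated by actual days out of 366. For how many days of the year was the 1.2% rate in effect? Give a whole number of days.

Let d = days at the first rate; then 366 − d days at the second rate.
$412,000 × [1.2%·d + 1.25%·(366−d)] / 366 = $5,028.43
Solving gives d = 216, so the new rate took effect on 4 August 2024.

216 days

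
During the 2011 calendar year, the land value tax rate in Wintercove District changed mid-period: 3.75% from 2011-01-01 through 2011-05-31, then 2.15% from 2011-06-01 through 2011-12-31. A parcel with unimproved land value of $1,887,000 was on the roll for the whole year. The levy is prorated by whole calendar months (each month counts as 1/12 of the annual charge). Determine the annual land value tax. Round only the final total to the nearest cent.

$53,150.50

2011-01-01 to 2011-05-31: 5 months at 3.75% → $1,887,000 × 3.75% × 5/12 = $29,484.3750
2011-06-01 to 2011-12-31: 7 months at 2.15% → $1,887,000 × 2.15% × 7/12 = $23,666.1250
Total = $53,150.5000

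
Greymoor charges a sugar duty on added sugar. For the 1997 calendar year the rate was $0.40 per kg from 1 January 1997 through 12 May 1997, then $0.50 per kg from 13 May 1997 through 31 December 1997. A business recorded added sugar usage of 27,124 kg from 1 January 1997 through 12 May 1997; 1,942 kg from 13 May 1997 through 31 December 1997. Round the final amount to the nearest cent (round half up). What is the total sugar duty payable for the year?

$11820.60

1 January – 12 May 1997: 27,124 kg at $0.40/kg → $10849.60
13 May – 31 December 1997: 1,942 kg at $0.50/kg → $971.00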